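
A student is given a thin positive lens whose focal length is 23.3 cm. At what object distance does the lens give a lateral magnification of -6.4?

26.9 cm

m = −d_i/d_o ⇒ d_i = −m·d_o.
1/f = 1/d_o + 1/d_i = 1/d_o − 1/(m·d_o) = (1 − 1/m)/d_o, so d_o = f(1 − 1/m) = (23.30)(1 − 1/(-6.4)) = 26.9 cm.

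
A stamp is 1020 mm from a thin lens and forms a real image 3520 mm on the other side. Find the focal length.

Real image ⇒ d_i = +3520 mm.
1/f = 1/d_o + 1/d_i = 1/(1020) + 1/(3520) = 0.001264, so f = 791 mm.
Since f is positive, the thin lens is converging.

f = 791 mm (converging)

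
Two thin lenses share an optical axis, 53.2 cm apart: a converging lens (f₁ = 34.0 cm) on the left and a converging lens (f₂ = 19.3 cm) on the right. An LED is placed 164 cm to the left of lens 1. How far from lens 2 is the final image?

Lens 1: 1/d_i1 = 1/f₁ − 1/d_o1 = 1/(34.0) − 1/(164) = 0.02331, so d_i1 = 42.89 cm.
The intermediate image is 42.89 cm to the right of lens 1, which is 53.2 − (42.89) = 10.31 cm to the left of lens 2, so d_o2 = +10.31 cm.
Lens 2: 1/d_i2 = 1/f₂ − 1/d_o2 = 1/(19.3) − 1/(10.31) = -0.04518, so d_i2 = -22.1 cm.
The final image is virtual, 22.1 cm to the left of lens 2 (overall magnification ≈ -0.56).

22.1 cm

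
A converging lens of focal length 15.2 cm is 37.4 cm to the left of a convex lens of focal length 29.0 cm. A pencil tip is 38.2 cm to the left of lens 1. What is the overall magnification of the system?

m = -1.14

Lens 1: 1/d_i1 = 1/(15.2) − 1/(38.2) = 0.03961, so d_i1 = 25.25 cm; m₁ = −d_i1/d_o1 = -0.6610.
d_o2 = 37.4 − (25.25) = 12.15 cm.
Lens 2: 1/d_i2 = 1/(29.0) − 1/(12.15) = -0.04782, so d_i2 = -20.91 cm; m₂ = −d_i2/d_o2 = +1.721.
m = m₁·m₂ = (-0.6610)(+1.721) = -1.14.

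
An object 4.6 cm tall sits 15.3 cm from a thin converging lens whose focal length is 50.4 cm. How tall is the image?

1/d_i = 1/f − 1/d_o = 1/(50.40) − 1/(15.3) = -0.04552, so d_i = -21.97 cm.
m = −d_i/d_o = +1.436.
|h_i| = |m|·h_o = 1.436 × 4.6 = 6.61 cm. The image is virtual, upright and enlarged, on the same side as the object.

6.61 cm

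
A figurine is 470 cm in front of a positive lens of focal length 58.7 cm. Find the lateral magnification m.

m = -0.143

1/d_i = 1/f − 1/d_o = 1/(58.70) − 1/(470) = 0.01491, so d_i = 67.08 cm.
m = −d_i/d_o = −(67.08)/(470) = -0.143.
The image is real, inverted and reduced, on the far side of the lens.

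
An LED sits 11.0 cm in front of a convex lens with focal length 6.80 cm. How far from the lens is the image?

Thin-lens equation: 1/q = 1/f − 1/p = 1/(6.800) − 1/(11.0) = 0.1471 − 0.09091 = 0.05615, so q = 17.8 cm.
The image is real, inverted and enlarged, on the far side of the lens.

17.8 cm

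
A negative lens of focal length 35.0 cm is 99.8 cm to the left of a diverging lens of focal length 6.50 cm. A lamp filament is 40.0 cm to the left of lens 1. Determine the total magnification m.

m = +0.0243

f₁ = −35.0 cm (diverging).
Lens 1: 1/d_i1 = 1/(-35.0) − 1/(40.0) = -0.05357, so d_i1 = -18.67 cm; m₁ = −d_i1/d_o1 = +0.4668.
d_o2 = 99.8 − (-18.67) = 118.5 cm.
f₂ = −6.50 cm (diverging).
Lens 2: 1/d_i2 = 1/(-6.50) − 1/(118.5) = -0.1623, so d_i2 = -6.162 cm; m₂ = −d_i2/d_o2 = +0.05200.
m = m₁·m₂ = (+0.4668)(+0.05200) = +0.0243.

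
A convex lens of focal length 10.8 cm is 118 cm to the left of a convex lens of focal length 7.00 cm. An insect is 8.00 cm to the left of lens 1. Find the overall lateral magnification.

m = -0.190

Lens 1: 1/d_i1 = 1/(10.8) − 1/(8.00) = -0.03241, so d_i1 = -30.86 cm; m₁ = −d_i1/d_o1 = +3.857.
d_o2 = 118 − (-30.86) = 148.9 cm.
Lens 2: 1/d_i2 = 1/(7.00) − 1/(148.9) = 0.1361, so d_i2 = 7.345 cm; m₂ = −d_i2/d_o2 = -0.04933.
m = m₁·m₂ = (+3.857)(-0.04933) = -0.190.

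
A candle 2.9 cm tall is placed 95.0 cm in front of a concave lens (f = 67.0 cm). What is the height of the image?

1.20 cm

For a concave lens, f = -67.0 cm.
1/d_i = 1/f − 1/d_o = 1/(-67.00) − 1/(95.0) = -0.02545, so d_i = -39.29 cm.
m = −d_i/d_o = +0.4136.
|h_i| = |m|·h_o = 0.4136 × 2.9 = 1.20 cm. The image is virtual, upright and reduced, on the same side as the object.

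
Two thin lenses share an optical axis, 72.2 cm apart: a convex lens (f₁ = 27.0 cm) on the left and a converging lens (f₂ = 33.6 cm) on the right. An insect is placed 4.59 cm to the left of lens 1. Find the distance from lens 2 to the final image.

59.2 cm

Lens 1: 1/d_i1 = 1/f₁ − 1/d_o1 = 1/(27.0) − 1/(4.59) = -0.1808, so d_i1 = -5.530 cm.
The intermediate image is 5.530 cm to the left of lens 1 (virtual), which is 72.2 − (-5.530) = 77.73 cm to the left of lens 2, so d_o2 = +77.73 cm.
Lens 2: 1/d_i2 = 1/f₂ − 1/d_o2 = 1/(33.6) − 1/(77.73) = 0.01690, so d_i2 = 59.2 cm.
The final image is real, 59.2 cm to the right of lens 2 (overall magnification ≈ -0.92).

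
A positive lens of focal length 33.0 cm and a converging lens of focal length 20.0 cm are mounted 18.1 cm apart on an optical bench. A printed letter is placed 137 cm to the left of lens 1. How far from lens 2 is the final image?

Lens 1: 1/d_i1 = 1/f₁ − 1/d_o1 = 1/(33.0) − 1/(137) = 0.02300, so d_i1 = 43.47 cm.
The intermediate image is 43.47 cm to the right of lens 1, which lies 25.37 cm to the right of lens 2 — a virtual object — so d_o2 = −25.37 cm.
Lens 2: 1/d_i2 = 1/f₂ − 1/d_o2 = 1/(20.0) − 1/(-25.37) = 0.08942, so d_i2 = 11.2 cm.
The final image is real, 11.2 cm to the right of lens 2 (overall magnification ≈ -0.14).

11.2 cm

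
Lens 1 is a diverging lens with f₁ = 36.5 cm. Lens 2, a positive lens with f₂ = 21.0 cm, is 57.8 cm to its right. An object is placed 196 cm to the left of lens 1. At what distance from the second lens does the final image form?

Lens 1 is diverging, so f₁ = −36.5 cm.
Lens 1: 1/d_i1 = 1/f₁ − 1/d_o1 = 1/(-36.5) − 1/(196) = -0.03250, so d_i1 = -30.77 cm.
The intermediate image is 30.77 cm to the left of lens 1 (virtual), which is 57.8 − (-30.77) = 88.57 cm to the left of lens 2, so d_o2 = +88.57 cm.
Lens 2: 1/d_i2 = 1/f₂ − 1/d_o2 = 1/(21.0) − 1/(88.57) = 0.03633, so d_i2 = 27.5 cm.
The final image is real, 27.5 cm to the right of lens 2 (overall magnification ≈ -0.049).

27.5 cm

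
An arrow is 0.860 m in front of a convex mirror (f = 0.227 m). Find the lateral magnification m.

For a convex mirror, f = -0.227 m.
1/d_i = 1/f − 1/d_o = 1/(-0.2270) − 1/(0.860) = -5.568, so d_i = -0.1796 m.
m = −d_i/d_o = −(-0.1796)/(0.860) = +0.209.
The image is virtual, upright and reduced, behind the mirror.

m = +0.209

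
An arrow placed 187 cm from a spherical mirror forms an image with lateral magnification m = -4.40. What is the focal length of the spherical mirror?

m = −d_i/d_o ⇒ d_i = −m·d_o = −(-4.40)·(187) = 822.8 cm.
1/f = 1/d_o + 1/d_i = 1/(187) + 1/(822.8) = 0.006563, so f = 152 cm.
Since f is positive, the spherical mirror is concave.

f = 152 cm (concave)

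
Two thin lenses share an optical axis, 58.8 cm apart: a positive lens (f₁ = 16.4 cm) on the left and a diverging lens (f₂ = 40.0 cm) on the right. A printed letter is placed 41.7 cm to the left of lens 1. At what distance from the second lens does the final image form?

17.7 cm

Lens 1: 1/d_i1 = 1/f₁ − 1/d_o1 = 1/(16.4) − 1/(41.7) = 0.03699, so d_i1 = 27.03 cm.
The intermediate image is 27.03 cm to the right of lens 1, which is 58.8 − (27.03) = 31.77 cm to the left of lens 2, so d_o2 = +31.77 cm.
Lens 2 is diverging, so f₂ = −40.0 cm.
Lens 2: 1/d_i2 = 1/f₂ − 1/d_o2 = 1/(-40.0) − 1/(31.77) = -0.05648, so d_i2 = -17.7 cm.
The final image is virtual, 17.7 cm to the left of lens 2 (overall magnification ≈ -0.36).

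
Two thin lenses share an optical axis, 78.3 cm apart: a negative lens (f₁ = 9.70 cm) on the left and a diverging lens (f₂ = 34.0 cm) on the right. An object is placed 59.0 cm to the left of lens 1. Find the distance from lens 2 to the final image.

24.4 cm

Lens 1 is diverging, so f₁ = −9.70 cm.
Lens 1: 1/d_i1 = 1/f₁ − 1/d_o1 = 1/(-9.70) − 1/(59.0) = -0.1200, so d_i1 = -8.330 cm.
The intermediate image is 8.330 cm to the left of lens 1 (virtual), which is 78.3 − (-8.330) = 86.63 cm to the left of lens 2, so d_o2 = +86.63 cm.
Lens 2 is diverging, so f₂ = −34.0 cm.
Lens 2: 1/d_i2 = 1/f₂ − 1/d_o2 = 1/(-34.0) − 1/(86.63) = -0.04096, so d_i2 = -24.4 cm.
The final image is virtual, 24.4 cm to the left of lens 2 (overall magnification ≈ 0.040).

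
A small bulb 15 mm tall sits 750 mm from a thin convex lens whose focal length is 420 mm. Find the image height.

1/d_i = 1/f − 1/d_o = 1/(420.0) − 1/(750) = 0.001048, so d_i = 954.5 mm.
m = −d_i/d_o = -1.273.
|h_i| = |m|·h_o = 1.273 × 15 = 19.1 mm. The image is real, inverted and enlarged, on the far side of the lens.

19.1 mm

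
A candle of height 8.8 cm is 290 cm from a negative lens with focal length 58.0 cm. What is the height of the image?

1.47 cm

For a negative lens, f = -58.0 cm.
1/d_i = 1/f − 1/d_o = 1/(-58.00) − 1/(290) = -0.02069, so d_i = -48.33 cm.
m = −d_i/d_o = +0.1667.
|h_i| = |m|·h_o = 0.1667 × 8.8 = 1.47 cm. The image is virtual, upright and reduced, on the same side as the object.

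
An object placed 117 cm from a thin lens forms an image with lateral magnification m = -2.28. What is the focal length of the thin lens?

f = 81.3 cm (converging)

m = −d_i/d_o ⇒ d_i = −m·d_o = −(-2.28)·(117) = 266.8 cm.
1/f = 1/d_o + 1/d_i = 1/(117) + 1/(266.8) = 0.01230, so f = 81.3 cm.
Since f is positive, the thin lens is converging.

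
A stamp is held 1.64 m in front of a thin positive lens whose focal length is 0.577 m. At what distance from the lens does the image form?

0.890 m

Lens equation: 1/d_i = 1/f − 1/d_o = 1/(0.5770) − 1/(1.64) = 1.733 − 0.6098 = 1.123, so d_i = 0.890 m.
The image is real, inverted and reduced, on the far side of the lens.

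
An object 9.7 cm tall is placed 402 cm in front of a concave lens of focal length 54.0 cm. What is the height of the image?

For a concave lens, f = -54.0 cm.
1/d_i = 1/f − 1/d_o = 1/(-54.00) − 1/(402) = -0.02101, so d_i = -47.61 cm.
m = −d_i/d_o = +0.1184.
|h_i| = |m|·h_o = 0.1184 × 9.7 = 1.15 cm. The image is virtual, upright and reduced, on the same side as the object.

1.15 cm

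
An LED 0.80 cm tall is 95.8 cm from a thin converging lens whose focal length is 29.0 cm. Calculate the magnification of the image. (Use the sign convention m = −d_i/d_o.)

m = -0.434

1/d_i = 1/f − 1/d_o = 1/(29.00) − 1/(95.8) = 0.02404, so d_i = 41.59 cm.
m = −d_i/d_o = −(41.59)/(95.8) = -0.434.
The image is real, inverted and reduced, on the far side of the lens.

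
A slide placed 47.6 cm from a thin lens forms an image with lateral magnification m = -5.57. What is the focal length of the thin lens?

m = −d_i/d_o ⇒ d_i = −m·d_o = −(-5.57)·(47.6) = 265.1 cm.
1/f = 1/d_o + 1/d_i = 1/(47.6) + 1/(265.1) = 0.02478, so f = 40.4 cm.
Since f is positive, the thin lens is converging.

f = 40.4 cm (converging)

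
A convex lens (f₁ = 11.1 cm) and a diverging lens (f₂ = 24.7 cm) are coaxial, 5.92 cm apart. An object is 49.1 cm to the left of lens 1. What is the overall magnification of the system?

Lens 1: 1/d_i1 = 1/(11.1) − 1/(49.1) = 0.06972, so d_i1 = 14.34 cm; m₁ = −d_i1/d_o1 = -0.2921.
d_o2 = 5.92 − (14.34) = -8.420 cm (virtual object).
f₂ = −24.7 cm (diverging).
Lens 2: 1/d_i2 = 1/(-24.7) − 1/(-8.420) = 0.07828, so d_i2 = 12.77 cm; m₂ = −d_i2/d_o2 = +1.517.
m = m₁·m₂ = (-0.2921)(+1.517) = -0.443.

m = -0.443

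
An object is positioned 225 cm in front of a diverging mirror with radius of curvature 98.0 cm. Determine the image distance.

40.2 cm

f = R/2 = 98.0/2 = 49.00 cm; for a diverging mirror, f = -49.00 cm.
Mirror equation: 1/v = 1/f − 1/u = 1/(-49.00) − 1/(225) = -0.02041 − 0.004444 = -0.02485, so v = -40.2 cm.
The image is virtual, upright and reduced, behind the mirror.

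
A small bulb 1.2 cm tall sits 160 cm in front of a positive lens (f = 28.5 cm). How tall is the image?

1/d_i = 1/f − 1/d_o = 1/(28.50) − 1/(160) = 0.02884, so d_i = 34.68 cm.
m = −d_i/d_o = -0.2167.
|h_i| = |m|·h_o = 0.2167 × 1.2 = 0.260 cm. The image is real, inverted and reduced, on the far side of the lens.

0.260 cm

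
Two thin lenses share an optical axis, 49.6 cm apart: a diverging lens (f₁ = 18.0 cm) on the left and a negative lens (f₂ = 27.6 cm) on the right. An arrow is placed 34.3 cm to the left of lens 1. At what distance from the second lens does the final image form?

19.0 cm

Lens 1 is diverging, so f₁ = −18.0 cm.
Lens 1: 1/d_i1 = 1/f₁ − 1/d_o1 = 1/(-18.0) − 1/(34.3) = -0.08471, so d_i1 = -11.80 cm.
The intermediate image is 11.80 cm to the left of lens 1 (virtual), which is 49.6 − (-11.80) = 61.40 cm to the left of lens 2, so d_o2 = +61.40 cm.
Lens 2 is diverging, so f₂ = −27.6 cm.
Lens 2: 1/d_i2 = 1/f₂ − 1/d_o2 = 1/(-27.6) − 1/(61.40) = -0.05252, so d_i2 = -19.0 cm.
The final image is virtual, 19.0 cm to the left of lens 2 (overall magnification ≈ 0.11).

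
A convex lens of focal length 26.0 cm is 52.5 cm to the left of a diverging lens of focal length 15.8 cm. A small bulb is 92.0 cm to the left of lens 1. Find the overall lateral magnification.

Lens 1: 1/d_i1 = 1/(26.0) − 1/(92.0) = 0.02759, so d_i1 = 36.24 cm; m₁ = −d_i1/d_o1 = -0.3939.
d_o2 = 52.5 − (36.24) = 16.26 cm.
f₂ = −15.8 cm (diverging).
Lens 2: 1/d_i2 = 1/(-15.8) − 1/(16.26) = -0.1248, so d_i2 = -8.013 cm; m₂ = −d_i2/d_o2 = +0.4928.
m = m₁·m₂ = (-0.3939)(+0.4928) = -0.194.

m = -0.194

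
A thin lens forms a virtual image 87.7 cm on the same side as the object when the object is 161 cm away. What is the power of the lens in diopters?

Virtual image ⇒ d_i = −87.7 cm.
1/f = 1/d_o + 1/d_i = 1/(161) + 1/(-87.7) = -0.005191 cm⁻¹.
f = -192.6 cm = -1.926 m, so P = 1/f = -0.519 D.

P = -0.519 D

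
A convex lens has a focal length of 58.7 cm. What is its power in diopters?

P = +1.70 D

f = 58.7 cm = 0.587 m.
P = 1/f = 1/(0.587 m) = +1.70 D.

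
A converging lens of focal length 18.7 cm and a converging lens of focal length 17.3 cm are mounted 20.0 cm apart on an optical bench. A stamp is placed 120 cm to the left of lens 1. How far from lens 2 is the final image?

Lens 1: 1/d_i1 = 1/f₁ − 1/d_o1 = 1/(18.7) − 1/(120) = 0.04514, so d_i1 = 22.15 cm.
The intermediate image is 22.15 cm to the right of lens 1, which lies 2.150 cm to the right of lens 2 — a virtual object — so d_o2 = −2.150 cm.
Lens 2: 1/d_i2 = 1/f₂ − 1/d_o2 = 1/(17.3) − 1/(-2.150) = 0.5229, so d_i2 = 1.91 cm.
The final image is real, 1.91 cm to the right of lens 2 (overall magnification ≈ -0.16).

1.91 cm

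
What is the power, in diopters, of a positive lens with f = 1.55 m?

P = 1/f = 1/(1.55 m) = +0.645 D.

P = +0.645 D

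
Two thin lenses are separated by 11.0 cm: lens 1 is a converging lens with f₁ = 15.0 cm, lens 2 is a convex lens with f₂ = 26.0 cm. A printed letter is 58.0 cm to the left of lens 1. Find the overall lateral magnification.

m = -0.257

Lens 1: 1/d_i1 = 1/(15.0) − 1/(58.0) = 0.04943, so d_i1 = 20.23 cm; m₁ = −d_i1/d_o1 = -0.3488.
d_o2 = 11.0 − (20.23) = -9.230 cm (virtual object).
Lens 2: 1/d_i2 = 1/(26.0) − 1/(-9.230) = 0.1468, so d_i2 = 6.812 cm; m₂ = −d_i2/d_o2 = +0.7380.
m = m₁·m₂ = (-0.3488)(+0.7380) = -0.257.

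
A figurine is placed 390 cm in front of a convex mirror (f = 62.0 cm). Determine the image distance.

For a convex mirror, f = -62.0 cm.
Mirror equation: 1/v = 1/f − 1/u = 1/(-62.00) − 1/(390) = -0.01613 − 0.002564 = -0.01869, so v = -53.5 cm.
The image is virtual, upright and reduced, behind the mirror.

53.5 cm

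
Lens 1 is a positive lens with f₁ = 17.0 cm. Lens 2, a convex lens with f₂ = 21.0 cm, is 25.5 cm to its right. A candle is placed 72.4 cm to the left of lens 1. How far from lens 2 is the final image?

3.89 cm

Lens 1: 1/d_i1 = 1/f₁ − 1/d_o1 = 1/(17.0) − 1/(72.4) = 0.04501, so d_i1 = 22.22 cm.
The intermediate image is 22.22 cm to the right of lens 1, which is 25.5 − (22.22) = 3.280 cm to the left of lens 2, so d_o2 = +3.280 cm.
Lens 2: 1/d_i2 = 1/f₂ − 1/d_o2 = 1/(21.0) − 1/(3.280) = -0.2573, so d_i2 = -3.89 cm.
The final image is virtual, 3.89 cm to the left of lens 2 (overall magnification ≈ -0.36).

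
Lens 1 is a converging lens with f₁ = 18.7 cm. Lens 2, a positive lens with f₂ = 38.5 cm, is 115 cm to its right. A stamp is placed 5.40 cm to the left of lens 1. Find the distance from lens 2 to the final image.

56.1 cm

Lens 1: 1/d_i1 = 1/f₁ − 1/d_o1 = 1/(18.7) − 1/(5.40) = -0.1317, so d_i1 = -7.592 cm.
The intermediate image is 7.592 cm to the left of lens 1 (virtual), which is 115 − (-7.592) = 122.6 cm to the left of lens 2, so d_o2 = +122.6 cm.
Lens 2: 1/d_i2 = 1/f₂ − 1/d_o2 = 1/(38.5) − 1/(122.6) = 0.01782, so d_i2 = 56.1 cm.
The final image is real, 56.1 cm to the right of lens 2 (overall magnification ≈ -0.64).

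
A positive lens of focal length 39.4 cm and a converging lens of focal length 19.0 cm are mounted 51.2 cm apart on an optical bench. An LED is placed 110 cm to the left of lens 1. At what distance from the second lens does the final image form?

6.63 cm

Lens 1: 1/d_i1 = 1/f₁ − 1/d_o1 = 1/(39.4) − 1/(110) = 0.01629, so d_i1 = 61.39 cm.
The intermediate image is 61.39 cm to the right of lens 1, which lies 10.19 cm to the right of lens 2 — a virtual object — so d_o2 = −10.19 cm.
Lens 2: 1/d_i2 = 1/f₂ − 1/d_o2 = 1/(19.0) − 1/(-10.19) = 0.1508, so d_i2 = 6.63 cm.
The final image is real, 6.63 cm to the right of lens 2 (overall magnification ≈ -0.36).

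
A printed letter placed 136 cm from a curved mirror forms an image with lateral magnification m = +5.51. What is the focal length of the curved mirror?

f = 166 cm (concave)

m = −d_i/d_o ⇒ d_i = −m·d_o = −(+5.51)·(136) = -749.4 cm.
1/f = 1/d_o + 1/d_i = 1/(136) + 1/(-749.4) = 0.006019, so f = 166 cm.
Since f is positive, the curved mirror is concave.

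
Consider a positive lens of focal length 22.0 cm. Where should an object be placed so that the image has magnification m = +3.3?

15.3 cm

m = −d_i/d_o ⇒ d_i = −m·d_o.
1/f = 1/d_o + 1/d_i = 1/d_o − 1/(m·d_o) = (1 − 1/m)/d_o, so d_o = f(1 − 1/m) = (22.00)(1 − 1/(+3.3)) = 15.3 cm.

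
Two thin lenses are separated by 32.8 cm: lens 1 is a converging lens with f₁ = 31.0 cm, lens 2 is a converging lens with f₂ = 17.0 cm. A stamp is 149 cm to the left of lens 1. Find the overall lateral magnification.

Lens 1: 1/d_i1 = 1/(31.0) − 1/(149) = 0.02555, so d_i1 = 39.14 cm; m₁ = −d_i1/d_o1 = -0.2627.
d_o2 = 32.8 − (39.14) = -6.340 cm (virtual object).
Lens 2: 1/d_i2 = 1/(17.0) − 1/(-6.340) = 0.2166, so d_i2 = 4.618 cm; m₂ = −d_i2/d_o2 = +0.7284.
m = m₁·m₂ = (-0.2627)(+0.7284) = -0.191.

m = -0.191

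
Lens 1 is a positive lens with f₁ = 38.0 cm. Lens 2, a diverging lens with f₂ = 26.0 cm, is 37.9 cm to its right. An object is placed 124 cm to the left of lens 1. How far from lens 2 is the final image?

Lens 1: 1/d_i1 = 1/f₁ − 1/d_o1 = 1/(38.0) − 1/(124) = 0.01825, so d_i1 = 54.79 cm.
The intermediate image is 54.79 cm to the right of lens 1, which lies 16.89 cm to the right of lens 2 — a virtual object — so d_o2 = −16.89 cm.
Lens 2 is diverging, so f₂ = −26.0 cm.
Lens 2: 1/d_i2 = 1/f₂ − 1/d_o2 = 1/(-26.0) − 1/(-16.89) = 0.02075, so d_i2 = 48.2 cm.
The final image is real, 48.2 cm to the right of lens 2 (overall magnification ≈ -1.3).

48.2 cm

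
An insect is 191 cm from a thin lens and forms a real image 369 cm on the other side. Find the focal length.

Real image ⇒ d_i = +369 cm.
1/f = 1/d_o + 1/d_i = 1/(191) + 1/(369) = 0.007946, so f = 126 cm.
Since f is positive, the thin lens is converging.

f = 126 cm (converging)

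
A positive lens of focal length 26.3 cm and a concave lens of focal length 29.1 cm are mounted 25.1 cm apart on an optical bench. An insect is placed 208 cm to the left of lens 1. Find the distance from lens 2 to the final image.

6.05 cm

Lens 1: 1/d_i1 = 1/f₁ − 1/d_o1 = 1/(26.3) − 1/(208) = 0.03322, so d_i1 = 30.11 cm.
The intermediate image is 30.11 cm to the right of lens 1, which lies 5.010 cm to the right of lens 2 — a virtual object — so d_o2 = −5.010 cm.
Lens 2 is diverging, so f₂ = −29.1 cm.
Lens 2: 1/d_i2 = 1/f₂ − 1/d_o2 = 1/(-29.1) − 1/(-5.010) = 0.1652, so d_i2 = 6.05 cm.
The final image is real, 6.05 cm to the right of lens 2 (overall magnification ≈ -0.17).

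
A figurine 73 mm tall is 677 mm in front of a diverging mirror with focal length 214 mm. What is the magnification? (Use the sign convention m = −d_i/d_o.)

For a diverging mirror, f = -214 mm.
1/d_i = 1/f − 1/d_o = 1/(-214.0) − 1/(677) = -0.006150, so d_i = -162.6 mm.
m = −d_i/d_o = −(-162.6)/(677) = +0.240.
The image is virtual, upright and reduced, behind the mirror.

m = +0.240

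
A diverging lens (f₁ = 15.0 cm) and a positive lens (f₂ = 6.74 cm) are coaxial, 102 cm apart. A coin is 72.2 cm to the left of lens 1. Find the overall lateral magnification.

m = -0.0108

f₁ = −15.0 cm (diverging).
Lens 1: 1/d_i1 = 1/(-15.0) − 1/(72.2) = -0.08052, so d_i1 = -12.42 cm; m₁ = −d_i1/d_o1 = +0.1720.
d_o2 = 102 − (-12.42) = 114.4 cm.
Lens 2: 1/d_i2 = 1/(6.74) − 1/(114.4) = 0.1396, so d_i2 = 7.162 cm; m₂ = −d_i2/d_o2 = -0.06260.
m = m₁·m₂ = (+0.1720)(-0.06260) = -0.0108.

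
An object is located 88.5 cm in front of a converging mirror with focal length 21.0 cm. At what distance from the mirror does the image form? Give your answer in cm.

Mirror equation: 1/s_i = 1/f − 1/s_o = 1/(21.00) − 1/(88.5) = 0.04762 − 0.01130 = 0.03632, so s_i = 27.5 cm.
The image is real, inverted and reduced, in front of the mirror.

27.5 cm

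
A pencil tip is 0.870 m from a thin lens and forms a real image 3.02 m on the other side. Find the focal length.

Real image ⇒ d_i = +3.02 m.
1/f = 1/d_o + 1/d_i = 1/(0.870) + 1/(3.02) = 1.481, so f = 0.675 m.
Since f is positive, the thin lens is converging.

f = 0.675 m (converging)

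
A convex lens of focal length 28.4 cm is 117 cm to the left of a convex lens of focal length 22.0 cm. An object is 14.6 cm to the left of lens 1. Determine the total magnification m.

Lens 1: 1/d_i1 = 1/(28.4) − 1/(14.6) = -0.03328, so d_i1 = -30.05 cm; m₁ = −d_i1/d_o1 = +2.058.
d_o2 = 117 − (-30.05) = 147.1 cm.
Lens 2: 1/d_i2 = 1/(22.0) − 1/(147.1) = 0.03866, so d_i2 = 25.87 cm; m₂ = −d_i2/d_o2 = -0.1759.
m = m₁·m₂ = (+2.058)(-0.1759) = -0.362.

m = -0.362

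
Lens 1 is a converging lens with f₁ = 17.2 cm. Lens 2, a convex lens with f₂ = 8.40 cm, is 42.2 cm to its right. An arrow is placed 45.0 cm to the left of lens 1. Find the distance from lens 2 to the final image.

20.2 cm

Lens 1: 1/d_i1 = 1/f₁ − 1/d_o1 = 1/(17.2) − 1/(45.0) = 0.03592, so d_i1 = 27.84 cm.
The intermediate image is 27.84 cm to the right of lens 1, which is 42.2 − (27.84) = 14.36 cm to the left of lens 2, so d_o2 = +14.36 cm.
Lens 2: 1/d_i2 = 1/f₂ − 1/d_o2 = 1/(8.40) − 1/(14.36) = 0.04941, so d_i2 = 20.2 cm.
The final image is real, 20.2 cm to the right of lens 2 (overall magnification ≈ 0.87).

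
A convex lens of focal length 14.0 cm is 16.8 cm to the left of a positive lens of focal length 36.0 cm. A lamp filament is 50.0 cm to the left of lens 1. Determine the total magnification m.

m = -0.362

Lens 1: 1/d_i1 = 1/(14.0) − 1/(50.0) = 0.05143, so d_i1 = 19.44 cm; m₁ = −d_i1/d_o1 = -0.3888.
d_o2 = 16.8 − (19.44) = -2.640 cm (virtual object).
Lens 2: 1/d_i2 = 1/(36.0) − 1/(-2.640) = 0.4066, so d_i2 = 2.460 cm; m₂ = −d_i2/d_o2 = +0.9317.
m = m₁·m₂ = (-0.3888)(+0.9317) = -0.362.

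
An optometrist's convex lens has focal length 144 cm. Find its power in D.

P = +0.694 D

f = 144 cm = 1.44 m.
P = 1/f = 1/(1.44 m) = +0.694 D.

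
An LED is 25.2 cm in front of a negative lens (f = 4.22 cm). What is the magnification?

m = +0.143

For a negative lens, f = -4.22 cm.
1/d_i = 1/f − 1/d_o = 1/(-4.220) − 1/(25.2) = -0.2766, so d_i = -3.615 cm.
m = −d_i/d_o = −(-3.615)/(25.2) = +0.143.
The image is virtual, upright and reduced, on the same side as the object.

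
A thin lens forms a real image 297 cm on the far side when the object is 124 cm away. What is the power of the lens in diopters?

P = +1.14 D

d_i = +297 cm.
1/f = 1/d_o + 1/d_i = 1/(124) + 1/(297) = 0.01143 cm⁻¹.
f = 87.48 cm = 0.8748 m, so P = 1/f = +1.14 D.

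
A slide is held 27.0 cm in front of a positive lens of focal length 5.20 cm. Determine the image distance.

Thin-lens equation: 1/d_i = 1/f − 1/d_o = 1/(5.200) − 1/(27.0) = 0.1923 − 0.03704 = 0.1553, so d_i = 6.44 cm.
The image is real, inverted and reduced, on the far side of the lens.

6.44 cm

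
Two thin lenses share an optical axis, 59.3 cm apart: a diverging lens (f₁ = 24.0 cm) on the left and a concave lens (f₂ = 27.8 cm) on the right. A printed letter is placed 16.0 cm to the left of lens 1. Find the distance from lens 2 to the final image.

Lens 1 is diverging, so f₁ = −24.0 cm.
Lens 1: 1/d_i1 = 1/f₁ − 1/d_o1 = 1/(-24.0) − 1/(16.0) = -0.1042, so d_i1 = -9.600 cm.
The intermediate image is 9.600 cm to the left of lens 1 (virtual), which is 59.3 − (-9.600) = 68.90 cm to the left of lens 2, so d_o2 = +68.90 cm.
Lens 2 is diverging, so f₂ = −27.8 cm.
Lens 2: 1/d_i2 = 1/f₂ − 1/d_o2 = 1/(-27.8) − 1/(68.90) = -0.05049, so d_i2 = -19.8 cm.
The final image is virtual, 19.8 cm to the left of lens 2 (overall magnification ≈ 0.17).

19.8 cm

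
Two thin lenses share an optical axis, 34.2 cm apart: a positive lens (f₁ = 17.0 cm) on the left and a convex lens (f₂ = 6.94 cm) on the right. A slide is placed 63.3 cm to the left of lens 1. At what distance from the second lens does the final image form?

Lens 1: 1/d_i1 = 1/f₁ − 1/d_o1 = 1/(17.0) − 1/(63.3) = 0.04303, so d_i1 = 23.24 cm.
The intermediate image is 23.24 cm to the right of lens 1, which is 34.2 − (23.24) = 10.96 cm to the left of lens 2, so d_o2 = +10.96 cm.
Lens 2: 1/d_i2 = 1/f₂ − 1/d_o2 = 1/(6.94) − 1/(10.96) = 0.05285, so d_i2 = 18.9 cm.
The final image is real, 18.9 cm to the right of lens 2 (overall magnification ≈ 0.63).

18.9 cm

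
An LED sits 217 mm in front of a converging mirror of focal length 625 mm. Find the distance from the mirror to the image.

332 mm

Mirror equation: 1/d_i = 1/f − 1/d_o = 1/(625.0) − 1/(217) = 0.001600 − 0.004608 = -0.003008, so d_i = -332 mm.
The image is virtual, upright and enlarged, behind the mirror.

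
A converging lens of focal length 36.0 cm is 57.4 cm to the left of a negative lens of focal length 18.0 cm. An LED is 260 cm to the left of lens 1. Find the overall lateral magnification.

Lens 1: 1/d_i1 = 1/(36.0) − 1/(260) = 0.02393, so d_i1 = 41.79 cm; m₁ = −d_i1/d_o1 = -0.1607.
d_o2 = 57.4 − (41.79) = 15.61 cm.
f₂ = −18.0 cm (diverging).
Lens 2: 1/d_i2 = 1/(-18.0) − 1/(15.61) = -0.1196, so d_i2 = -8.360 cm; m₂ = −d_i2/d_o2 = +0.5356.
m = m₁·m₂ = (-0.1607)(+0.5356) = -0.0861.

m = -0.0861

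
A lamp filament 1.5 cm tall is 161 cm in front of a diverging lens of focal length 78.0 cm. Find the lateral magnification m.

For a diverging lens, f = -78.0 cm.
1/d_i = 1/f − 1/d_o = 1/(-78.00) − 1/(161) = -0.01903, so d_i = -52.54 cm.
m = −d_i/d_o = −(-52.54)/(161) = +0.326.
The image is virtual, upright and reduced, on the same side as the object.

m = +0.326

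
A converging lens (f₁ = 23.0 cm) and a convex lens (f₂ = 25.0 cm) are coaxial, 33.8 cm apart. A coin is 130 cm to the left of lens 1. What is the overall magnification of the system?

Lens 1: 1/d_i1 = 1/(23.0) − 1/(130) = 0.03579, so d_i1 = 27.94 cm; m₁ = −d_i1/d_o1 = -0.2149.
d_o2 = 33.8 − (27.94) = 5.860 cm.
Lens 2: 1/d_i2 = 1/(25.0) − 1/(5.860) = -0.1306, so d_i2 = -7.654 cm; m₂ = −d_i2/d_o2 = +1.306.
m = m₁·m₂ = (-0.2149)(+1.306) = -0.281.

m = -0.281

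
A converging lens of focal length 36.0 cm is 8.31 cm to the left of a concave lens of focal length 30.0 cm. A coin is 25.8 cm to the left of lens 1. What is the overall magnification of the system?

Lens 1: 1/d_i1 = 1/(36.0) − 1/(25.8) = -0.01098, so d_i1 = -91.06 cm; m₁ = −d_i1/d_o1 = +3.529.
d_o2 = 8.31 − (-91.06) = 99.37 cm.
f₂ = −30.0 cm (diverging).
Lens 2: 1/d_i2 = 1/(-30.0) − 1/(99.37) = -0.04340, so d_i2 = -23.04 cm; m₂ = −d_i2/d_o2 = +0.2319.
m = m₁·m₂ = (+3.529)(+0.2319) = +0.818.

m = +0.818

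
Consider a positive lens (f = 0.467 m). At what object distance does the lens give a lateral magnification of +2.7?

m = −d_i/d_o ⇒ d_i = −m·d_o.
1/f = 1/d_o + 1/d_i = 1/d_o − 1/(m·d_o) = (1 − 1/m)/d_o, so d_o = f(1 − 1/m) = (0.4670)(1 − 1/(+2.7)) = 0.294 m.

0.294 m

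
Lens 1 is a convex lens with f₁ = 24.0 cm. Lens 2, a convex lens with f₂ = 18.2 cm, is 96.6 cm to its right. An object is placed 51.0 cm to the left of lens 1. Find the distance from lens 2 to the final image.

Lens 1: 1/d_i1 = 1/f₁ − 1/d_o1 = 1/(24.0) − 1/(51.0) = 0.02206, so d_i1 = 45.33 cm.
The intermediate image is 45.33 cm to the right of lens 1, which is 96.6 − (45.33) = 51.27 cm to the left of lens 2, so d_o2 = +51.27 cm.
Lens 2: 1/d_i2 = 1/f₂ − 1/d_o2 = 1/(18.2) − 1/(51.27) = 0.03544, so d_i2 = 28.2 cm.
The final image is real, 28.2 cm to the right of lens 2 (overall magnification ≈ 0.49).

28.2 cm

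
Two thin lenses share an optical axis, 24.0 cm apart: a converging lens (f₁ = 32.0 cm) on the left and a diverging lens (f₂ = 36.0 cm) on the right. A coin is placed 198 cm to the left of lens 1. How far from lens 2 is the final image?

Lens 1: 1/d_i1 = 1/f₁ − 1/d_o1 = 1/(32.0) − 1/(198) = 0.02620, so d_i1 = 38.17 cm.
The intermediate image is 38.17 cm to the right of lens 1, which lies 14.17 cm to the right of lens 2 — a virtual object — so d_o2 = −14.17 cm.
Lens 2 is diverging, so f₂ = −36.0 cm.
Lens 2: 1/d_i2 = 1/f₂ − 1/d_o2 = 1/(-36.0) − 1/(-14.17) = 0.04279, so d_i2 = 23.4 cm.
The final image is real, 23.4 cm to the right of lens 2 (overall magnification ≈ -0.32).

23.4 cm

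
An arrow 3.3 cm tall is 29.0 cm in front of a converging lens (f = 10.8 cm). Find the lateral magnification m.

m = -0.593

1/d_i = 1/f − 1/d_o = 1/(10.80) − 1/(29.0) = 0.05811, so d_i = 17.21 cm.
m = −d_i/d_o = −(17.21)/(29.0) = -0.593.
The image is real, inverted and reduced, on the far side of the lens.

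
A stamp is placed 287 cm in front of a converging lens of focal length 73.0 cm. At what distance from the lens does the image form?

Lens equation: 1/v = 1/f − 1/u = 1/(73.00) − 1/(287) = 0.01370 − 0.003484 = 0.01021, so v = 97.9 cm.
The image is real, inverted and reduced, on the far side of the lens.

97.9 cm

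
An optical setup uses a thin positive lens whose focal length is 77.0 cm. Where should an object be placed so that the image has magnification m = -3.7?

m = −d_i/d_o ⇒ d_i = −m·d_o.
1/f = 1/d_o + 1/d_i = 1/d_o − 1/(m·d_o) = (1 − 1/m)/d_o, so d_o = f(1 − 1/m) = (77.00)(1 − 1/(-3.7)) = 97.8 cm.

97.8 cm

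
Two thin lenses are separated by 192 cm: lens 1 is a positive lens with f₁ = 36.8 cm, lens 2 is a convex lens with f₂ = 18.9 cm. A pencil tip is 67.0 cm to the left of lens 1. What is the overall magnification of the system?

m = +0.252

Lens 1: 1/d_i1 = 1/(36.8) − 1/(67.0) = 0.01225, so d_i1 = 81.64 cm; m₁ = −d_i1/d_o1 = -1.219.
d_o2 = 192 − (81.64) = 110.4 cm.
Lens 2: 1/d_i2 = 1/(18.9) − 1/(110.4) = 0.04385, so d_i2 = 22.80 cm; m₂ = −d_i2/d_o2 = -0.2066.
m = m₁·m₂ = (-1.219)(-0.2066) = +0.252.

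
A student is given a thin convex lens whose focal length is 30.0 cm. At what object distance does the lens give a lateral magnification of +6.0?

25.0 cm

m = −d_i/d_o ⇒ d_i = −m·d_o.
1/f = 1/d_o + 1/d_i = 1/d_o − 1/(m·d_o) = (1 − 1/m)/d_o, so d_o = f(1 − 1/m) = (30.00)(1 − 1/(+6.0)) = 25.0 cm.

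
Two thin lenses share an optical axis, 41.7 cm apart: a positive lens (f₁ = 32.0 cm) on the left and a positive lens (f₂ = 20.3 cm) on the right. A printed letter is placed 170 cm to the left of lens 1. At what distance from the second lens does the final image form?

Lens 1: 1/d_i1 = 1/f₁ − 1/d_o1 = 1/(32.0) − 1/(170) = 0.02537, so d_i1 = 39.42 cm.
The intermediate image is 39.42 cm to the right of lens 1, which is 41.7 − (39.42) = 2.280 cm to the left of lens 2, so d_o2 = +2.280 cm.
Lens 2: 1/d_i2 = 1/f₂ − 1/d_o2 = 1/(20.3) − 1/(2.280) = -0.3893, so d_i2 = -2.57 cm.
The final image is virtual, 2.57 cm to the left of lens 2 (overall magnification ≈ -0.26).

2.57 cm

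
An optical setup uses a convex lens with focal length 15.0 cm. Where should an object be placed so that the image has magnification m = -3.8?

18.9 cm

m = −d_i/d_o ⇒ d_i = −m·d_o.
1/f = 1/d_o + 1/d_i = 1/d_o − 1/(m·d_o) = (1 − 1/m)/d_o, so d_o = f(1 − 1/m) = (15.00)(1 − 1/(-3.8)) = 18.9 cm.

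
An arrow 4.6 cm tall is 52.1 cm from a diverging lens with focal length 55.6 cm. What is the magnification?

m = +0.516

For a diverging lens, f = -55.6 cm.
1/d_i = 1/f − 1/d_o = 1/(-55.60) − 1/(52.1) = -0.03718, so d_i = -26.90 cm.
m = −d_i/d_o = −(-26.90)/(52.1) = +0.516.
The image is virtual, upright and reduced, on the same side as the object.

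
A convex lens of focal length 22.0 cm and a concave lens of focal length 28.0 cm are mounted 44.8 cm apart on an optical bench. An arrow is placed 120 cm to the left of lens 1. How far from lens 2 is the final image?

10.9 cm

Lens 1: 1/d_i1 = 1/f₁ − 1/d_o1 = 1/(22.0) − 1/(120) = 0.03712, so d_i1 = 26.94 cm.
The intermediate image is 26.94 cm to the right of lens 1, which is 44.8 − (26.94) = 17.86 cm to the left of lens 2, so d_o2 = +17.86 cm.
Lens 2 is diverging, so f₂ = −28.0 cm.
Lens 2: 1/d_i2 = 1/f₂ − 1/d_o2 = 1/(-28.0) − 1/(17.86) = -0.09171, so d_i2 = -10.9 cm.
The final image is virtual, 10.9 cm to the left of lens 2 (overall magnification ≈ -0.14).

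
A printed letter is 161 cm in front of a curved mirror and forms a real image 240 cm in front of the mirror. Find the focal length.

Real image ⇒ d_i = +240 cm.
1/f = 1/d_o + 1/d_i = 1/(161) + 1/(240) = 0.01038, so f = 96.4 cm.
Since f is positive, the curved mirror is concave.

f = 96.4 cm (concave)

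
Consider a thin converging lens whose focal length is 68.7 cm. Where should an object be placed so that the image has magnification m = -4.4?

84.3 cm

m = −d_i/d_o ⇒ d_i = −m·d_o.
1/f = 1/d_o + 1/d_i = 1/d_o − 1/(m·d_o) = (1 − 1/m)/d_o, so d_o = f(1 − 1/m) = (68.70)(1 − 1/(-4.4)) = 84.3 cm.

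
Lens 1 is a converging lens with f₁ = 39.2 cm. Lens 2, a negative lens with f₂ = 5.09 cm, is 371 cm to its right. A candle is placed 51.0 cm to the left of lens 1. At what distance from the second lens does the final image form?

Lens 1: 1/d_i1 = 1/f₁ − 1/d_o1 = 1/(39.2) − 1/(51.0) = 0.005902, so d_i1 = 169.4 cm.
The intermediate image is 169.4 cm to the right of lens 1, which is 371 − (169.4) = 201.6 cm to the left of lens 2, so d_o2 = +201.6 cm.
Lens 2 is diverging, so f₂ = −5.09 cm.
Lens 2: 1/d_i2 = 1/f₂ − 1/d_o2 = 1/(-5.09) − 1/(201.6) = -0.2014, so d_i2 = -4.96 cm.
The final image is virtual, 4.96 cm to the left of lens 2 (overall magnification ≈ -0.082).

4.96 cm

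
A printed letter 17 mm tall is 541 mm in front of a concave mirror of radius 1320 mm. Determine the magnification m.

f = R/2 = 1320/2 = 660.0 mm.
1/d_i = 1/f − 1/d_o = 1/(660.0) − 1/(541) = -0.0003333, so d_i = -3001 mm.
m = −d_i/d_o = −(-3001)/(541) = +5.55.
The image is virtual, upright and enlarged, behind the mirror.

m = +5.55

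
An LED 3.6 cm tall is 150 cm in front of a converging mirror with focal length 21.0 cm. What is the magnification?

1/d_i = 1/f − 1/d_o = 1/(21.00) − 1/(150) = 0.04095, so d_i = 24.42 cm.
m = −d_i/d_o = −(24.42)/(150) = -0.163.
The image is real, inverted and reduced, in front of the mirror.

m = -0.163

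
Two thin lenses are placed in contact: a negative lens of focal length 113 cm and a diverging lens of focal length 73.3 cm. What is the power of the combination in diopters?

P = -2.25 D

P₁ = 1/f₁ = 1/(-1.13 m) = -0.8850 D; P₂ = 1/f₂ = 1/(-0.733 m) = -1.364 D.
For thin lenses in contact, P = P₁ + P₂ = (-0.8850) + (-1.364) = -2.25 D.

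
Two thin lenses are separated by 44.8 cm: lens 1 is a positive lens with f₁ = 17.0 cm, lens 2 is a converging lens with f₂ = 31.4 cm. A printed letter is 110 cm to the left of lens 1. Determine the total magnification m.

m = -0.856

Lens 1: 1/d_i1 = 1/(17.0) − 1/(110) = 0.04973, so d_i1 = 20.11 cm; m₁ = −d_i1/d_o1 = -0.1828.
d_o2 = 44.8 − (20.11) = 24.69 cm.
Lens 2: 1/d_i2 = 1/(31.4) − 1/(24.69) = -0.008655, so d_i2 = -115.5 cm; m₂ = −d_i2/d_o2 = +4.680.
m = m₁·m₂ = (-0.1828)(+4.680) = -0.856.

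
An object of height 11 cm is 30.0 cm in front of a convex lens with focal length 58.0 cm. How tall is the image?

1/d_i = 1/f − 1/d_o = 1/(58.00) − 1/(30.0) = -0.01609, so d_i = -62.14 cm.
m = −d_i/d_o = +2.071.
|h_i| = |m|·h_o = 2.071 × 11 = 22.8 cm. The image is virtual, upright and enlarged, on the same side as the object.

22.8 cm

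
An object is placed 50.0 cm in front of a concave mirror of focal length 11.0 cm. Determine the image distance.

14.1 cm

Mirror equation: 1/s_i = 1/f − 1/s_o = 1/(11.00) − 1/(50.0) = 0.09091 − 0.02000 = 0.07091, so s_i = 14.1 cm.
The image is real, inverted and reduced, in front of the mirror.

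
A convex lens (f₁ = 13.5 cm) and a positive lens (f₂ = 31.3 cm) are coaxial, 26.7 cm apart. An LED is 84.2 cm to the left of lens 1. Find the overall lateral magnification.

m = -0.289

Lens 1: 1/d_i1 = 1/(13.5) − 1/(84.2) = 0.06220, so d_i1 = 16.08 cm; m₁ = −d_i1/d_o1 = -0.1910.
d_o2 = 26.7 − (16.08) = 10.62 cm.
Lens 2: 1/d_i2 = 1/(31.3) − 1/(10.62) = -0.06221, so d_i2 = -16.07 cm; m₂ = −d_i2/d_o2 = +1.514.
m = m₁·m₂ = (-0.1910)(+1.514) = -0.289.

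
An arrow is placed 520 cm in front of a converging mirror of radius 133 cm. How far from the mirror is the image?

76.3 cm

f = R/2 = 133/2 = 66.50 cm.
Mirror equation: 1/s_i = 1/f − 1/s_o = 1/(66.50) − 1/(520) = 0.01504 − 0.001923 = 0.01311, so s_i = 76.3 cm.
The image is real, inverted and reduced, in front of the mirror.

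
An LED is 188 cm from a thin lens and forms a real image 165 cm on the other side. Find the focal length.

Real image ⇒ d_i = +165 cm.
1/f = 1/d_o + 1/d_i = 1/(188) + 1/(165) = 0.01138, so f = 87.9 cm.
Since f is positive, the thin lens is converging.

f = 87.9 cm (converging)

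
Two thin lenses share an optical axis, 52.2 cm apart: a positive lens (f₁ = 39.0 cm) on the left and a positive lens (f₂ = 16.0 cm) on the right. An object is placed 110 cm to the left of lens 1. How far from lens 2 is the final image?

Lens 1: 1/d_i1 = 1/f₁ − 1/d_o1 = 1/(39.0) − 1/(110) = 0.01655, so d_i1 = 60.42 cm.
The intermediate image is 60.42 cm to the right of lens 1, which lies 8.220 cm to the right of lens 2 — a virtual object — so d_o2 = −8.220 cm.
Lens 2: 1/d_i2 = 1/f₂ − 1/d_o2 = 1/(16.0) − 1/(-8.220) = 0.1842, so d_i2 = 5.43 cm.
The final image is real, 5.43 cm to the right of lens 2 (overall magnification ≈ -0.36).

5.43 cm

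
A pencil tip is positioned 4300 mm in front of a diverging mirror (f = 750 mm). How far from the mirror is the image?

639 mm

For a diverging mirror, f = -750 mm.
Mirror equation: 1/s_i = 1/f − 1/s_o = 1/(-750.0) − 1/(4300) = -0.001333 − 0.0002326 = -0.001566, so s_i = -639 mm.
The image is virtual, upright and reduced, behind the mirror.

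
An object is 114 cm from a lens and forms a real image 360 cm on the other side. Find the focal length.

f = 86.6 cm (converging)

Real image ⇒ d_i = +360 cm.
1/f = 1/d_o + 1/d_i = 1/(114) + 1/(360) = 0.01155, so f = 86.6 cm.
Since f is positive, the lens is converging.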